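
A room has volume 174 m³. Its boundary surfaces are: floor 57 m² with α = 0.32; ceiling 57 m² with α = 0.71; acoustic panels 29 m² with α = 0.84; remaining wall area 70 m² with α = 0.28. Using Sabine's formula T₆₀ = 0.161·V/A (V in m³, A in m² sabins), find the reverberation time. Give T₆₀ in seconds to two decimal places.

0.27 s

Total absorption A = 57·0.32 + 57·0.71 + 29·0.84 + 70·0.28 = 102.67 m² sabins.
T₆₀ = 0.161·V/A = 0.161·174/102.67 = 0.273 s.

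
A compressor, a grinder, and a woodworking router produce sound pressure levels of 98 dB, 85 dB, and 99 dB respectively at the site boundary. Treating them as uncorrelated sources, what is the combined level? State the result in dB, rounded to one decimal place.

Incoherent sources combine by intensity addition: L_total = 10·log₁₀(Σ 10^(L_i/10)).
Σ 10^(L/10) = 10^(98/10) + 10^(85/10) + 10^(99/10) = 1.457e+10.
L_total = 10·log₁₀(1.457e+10) = 101.63 dB.

101.6 dB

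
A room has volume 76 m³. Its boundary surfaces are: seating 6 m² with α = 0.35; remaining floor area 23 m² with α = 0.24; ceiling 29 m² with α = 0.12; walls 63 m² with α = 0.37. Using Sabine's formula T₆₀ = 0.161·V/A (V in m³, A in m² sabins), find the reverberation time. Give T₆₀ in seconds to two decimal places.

A = Σ Sᵢαᵢ = 6·0.35 + 23·0.24 + 29·0.12 + 63·0.37 = 34.41 m².
T₆₀ = 0.161 × 76 / 34.41 = 0.356 s.

0.36 s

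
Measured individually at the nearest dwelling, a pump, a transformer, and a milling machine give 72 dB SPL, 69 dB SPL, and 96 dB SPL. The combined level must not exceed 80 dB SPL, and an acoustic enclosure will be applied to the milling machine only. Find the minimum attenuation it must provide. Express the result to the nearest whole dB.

Everything except the milling machine sums to 10^(72/10) + 10^(69/10) = 2.379e+07 in linear terms, 73.76 dB SPL.
The limit corresponds to 10^(80/10) = 1.000e+08; subtracting the fixed part leaves 7.621e+07 for the milling machine, i.e. 78.82 dB SPL.
So the milling machine must be reduced from 96 to 78.82 dB SPL: IL = 17.18 dB.

17 dB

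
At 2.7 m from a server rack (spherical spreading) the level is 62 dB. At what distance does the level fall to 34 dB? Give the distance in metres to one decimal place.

67.8 m

Point-source spreading drops the level by 20·log₁₀(r₂/r₁); inverting, r₂/r₁ = 10^(ΔL/20).
r₂ = 2.7·10^((62−34)/20) = 2.7·10^(28.0/20) = 67.82 m.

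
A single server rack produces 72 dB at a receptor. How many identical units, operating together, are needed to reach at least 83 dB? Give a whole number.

The shortfall is 83 − 72 = 11.0 dB, and N units add 10·log₁₀ N, so need 10·log₁₀ N ≥ 11.0.
N ≥ 10^(11.0/10) = 12.589, so N = 13.

13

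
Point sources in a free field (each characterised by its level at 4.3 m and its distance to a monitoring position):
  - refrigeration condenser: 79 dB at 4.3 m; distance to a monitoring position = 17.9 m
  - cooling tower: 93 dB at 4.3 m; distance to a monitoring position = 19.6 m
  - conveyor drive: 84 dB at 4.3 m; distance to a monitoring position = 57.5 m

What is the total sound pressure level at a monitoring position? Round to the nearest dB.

Apply inverse-square spreading to bring every level to the receiver, then sum 10^(L/10).
refrigeration condenser: 79 − 20·log₁₀(17.9/4.3) = 79 − 12.39 = 66.61 dB.
cooling tower: 93 − 20·log₁₀(19.6/4.3) = 93 − 13.18 = 79.82 dB.
conveyor drive: 84 − 20·log₁₀(57.5/4.3) = 84 − 22.52 = 61.48 dB.
Σ 10^(L/10) = 1.020e+08 → L_total = 10·log₁₀(1.020e+08) = 80.09 dB.

80 dB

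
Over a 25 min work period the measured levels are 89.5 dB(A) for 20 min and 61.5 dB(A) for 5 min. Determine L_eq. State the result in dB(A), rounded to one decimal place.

Weight each interval's intensity by its duration and average over T = 25 min:
Σ tᵢ·10^(Lᵢ/10) = 20·10^(89.5/10) + 5·10^(61.5/10) = 1.783e+10.
L_eq = 10·log₁₀(1.783e+10/25) = 88.53 dB(A).

88.5 dB(A)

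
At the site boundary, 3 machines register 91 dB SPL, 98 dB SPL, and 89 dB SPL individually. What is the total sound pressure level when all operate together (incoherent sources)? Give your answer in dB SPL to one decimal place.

99.2 dB SPL

For uncorrelated sources the intensities add, so convert each level to linear form, sum, and take 10·log₁₀ of the total.
Σ 10^(L/10) = 10^(91/10) + 10^(98/10) + 10^(89/10) = 8.363e+09.
L_total = 10·log₁₀(8.363e+09) = 99.22 dB SPL.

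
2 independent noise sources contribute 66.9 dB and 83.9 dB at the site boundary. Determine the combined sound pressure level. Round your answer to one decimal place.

Incoherent sources combine by intensity addition: L_total = 10·log₁₀(Σ 10^(L_i/10)).
Σ 10^(L/10) = 10^(66.9/10) + 10^(83.9/10) = 2.504e+08.
L_total = 10·log₁₀(2.504e+08) = 83.99 dB.

84.0 dB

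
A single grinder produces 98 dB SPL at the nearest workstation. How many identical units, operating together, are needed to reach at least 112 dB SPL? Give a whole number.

The shortfall is 112 − 98 = 14.0 dB, and N units add 10·log₁₀ N, so need 10·log₁₀ N ≥ 14.0.
N ≥ 10^(14.0/10) = 25.119, so N = 26.

26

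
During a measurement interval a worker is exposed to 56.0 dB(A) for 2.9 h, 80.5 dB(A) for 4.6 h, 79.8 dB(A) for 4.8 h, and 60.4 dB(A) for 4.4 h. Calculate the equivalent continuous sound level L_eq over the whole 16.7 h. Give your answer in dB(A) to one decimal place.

77.7 dB(A)

L_eq = 10·log₁₀[(1/T)·Σ tᵢ·10^(Lᵢ/10)] with T = 16.7 h.
Σ tᵢ·10^(Lᵢ/10) = 2.9·10^(56.0/10) + 4.6·10^(80.5/10) + 4.8·10^(79.8/10) + 4.4·10^(60.4/10) = 9.805e+08.
L_eq = 10·log₁₀(9.805e+08/16.7) = 77.69 dB(A).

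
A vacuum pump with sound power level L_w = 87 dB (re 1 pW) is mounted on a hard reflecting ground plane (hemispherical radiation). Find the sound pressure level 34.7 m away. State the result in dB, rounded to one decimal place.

The power spreads over a hemisphere of area 2π·r², so L_p = L_w − 10·log₁₀(2π·r²).
2π·r² = 7566 m², 10·log₁₀ of that is 38.788 dB.
L_p = 87 − 38.788 = 48.21 dB.

48.2 dB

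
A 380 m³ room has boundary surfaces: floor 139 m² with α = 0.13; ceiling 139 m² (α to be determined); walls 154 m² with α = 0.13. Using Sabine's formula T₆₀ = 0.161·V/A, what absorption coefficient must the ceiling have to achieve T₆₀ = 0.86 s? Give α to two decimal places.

From T₆₀ = 0.161·V/A, the target T₆₀ = 0.86 s needs A = 0.161·380/0.86 = 71.14 m².
Absorption from the other surfaces = 139·0.13 + 154·0.13 = 38.09 m², so the ceiling must supply 33.05 m² over 139 m².
α = 33.05/139 = 0.238.

0.24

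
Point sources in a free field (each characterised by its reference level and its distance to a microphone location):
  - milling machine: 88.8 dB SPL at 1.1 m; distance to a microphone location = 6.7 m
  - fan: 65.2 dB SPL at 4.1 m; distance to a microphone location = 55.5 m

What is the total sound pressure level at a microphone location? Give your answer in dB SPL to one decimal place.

73.1 dB SPL

Apply inverse-square spreading to bring every level to the receiver, then sum 10^(L/10).
milling machine: 88.8 − 20·log₁₀(6.7/1.1) = 88.8 − 15.69 = 73.11 dB SPL.
fan: 65.2 − 20·log₁₀(55.5/4.1) = 65.2 − 22.63 = 42.57 dB SPL.
Σ 10^(L/10) = 2.047e+07 → L_total = 10·log₁₀(2.047e+07) = 73.11 dB SPL.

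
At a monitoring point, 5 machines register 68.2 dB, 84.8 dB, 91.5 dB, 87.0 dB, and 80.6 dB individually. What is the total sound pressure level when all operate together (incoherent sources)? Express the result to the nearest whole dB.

94 dB

For uncorrelated sources the intensities add, so convert each level to linear form, sum, and take 10·log₁₀ of the total.
Σ 10^(L/10) = 10^(68.2/10) + 10^(84.8/10) + 10^(91.5/10) + 10^(87.0/10) + 10^(80.6/10) = 2.337e+09.
L_total = 10·log₁₀(2.337e+09) = 93.69 dB.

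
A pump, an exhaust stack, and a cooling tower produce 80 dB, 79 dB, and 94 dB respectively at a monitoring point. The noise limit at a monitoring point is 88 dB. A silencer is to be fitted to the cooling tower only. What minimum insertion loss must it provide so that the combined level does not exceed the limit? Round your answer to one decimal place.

7.5 dB

Fixed contribution from the other sources: Σ 10^(L/10) = 10^(80/10) + 10^(79/10) = 1.794e+08 (82.54 dB).
The limit corresponds to 10^(88/10) = 6.310e+08; subtracting the fixed part leaves 4.515e+08 for the cooling tower, i.e. 86.55 dB.
Required insertion loss = 94 − 86.55 = 7.45 dB.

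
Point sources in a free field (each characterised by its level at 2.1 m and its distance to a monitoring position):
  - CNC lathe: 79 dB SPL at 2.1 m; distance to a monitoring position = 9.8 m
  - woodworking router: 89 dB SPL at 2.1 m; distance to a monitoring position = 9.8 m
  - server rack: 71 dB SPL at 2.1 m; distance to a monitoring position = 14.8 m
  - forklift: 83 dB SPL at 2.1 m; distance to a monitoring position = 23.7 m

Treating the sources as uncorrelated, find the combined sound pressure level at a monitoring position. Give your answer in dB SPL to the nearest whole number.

Apply inverse-square spreading to bring every level to the receiver, then sum 10^(L/10).
CNC lathe: 79 − 20·log₁₀(9.8/2.1) = 79 − 13.38 = 65.62 dB SPL.
woodworking router: 89 − 20·log₁₀(9.8/2.1) = 89 − 13.38 = 75.62 dB SPL.
server rack: 71 − 20·log₁₀(14.8/2.1) = 71 − 16.96 = 54.04 dB SPL.
forklift: 83 − 20·log₁₀(23.7/2.1) = 83 − 21.05 = 61.95 dB SPL.
Σ 10^(L/10) = 4.194e+07 → L_total = 10·log₁₀(4.194e+07) = 76.23 dB SPL.

76 dB SPL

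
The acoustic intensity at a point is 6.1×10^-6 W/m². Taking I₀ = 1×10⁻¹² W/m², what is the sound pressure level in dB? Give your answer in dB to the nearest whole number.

I/I₀ = 6.1×10^-6/10⁻¹² = 6.1×10^6, and L = 10·log₁₀(I/I₀).
L = 10·(0.7853 + 6) = 67.85 dB.

68 dB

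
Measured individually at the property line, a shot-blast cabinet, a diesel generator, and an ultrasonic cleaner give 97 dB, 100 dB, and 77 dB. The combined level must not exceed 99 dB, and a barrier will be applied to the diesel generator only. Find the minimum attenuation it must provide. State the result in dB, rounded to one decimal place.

Everything except the diesel generator sums to 10^(97/10) + 10^(77/10) = 5.062e+09 in linear terms, 97.04 dB.
The limit corresponds to 10^(99/10) = 7.943e+09; subtracting the fixed part leaves 2.881e+09 for the diesel generator, i.e. 94.60 dB.
Required insertion loss = 100 − 94.60 = 5.40 dB.

5.4 dB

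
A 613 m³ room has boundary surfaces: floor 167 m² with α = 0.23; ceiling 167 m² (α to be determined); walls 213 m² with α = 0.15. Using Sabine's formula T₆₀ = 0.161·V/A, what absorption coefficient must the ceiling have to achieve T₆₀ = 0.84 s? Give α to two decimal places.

A = 0.161·V/T₆₀ = 0.161·613/0.84 = 117.49 m² sabins.
Absorption from the other surfaces = 167·0.23 + 213·0.15 = 70.36 m², so the ceiling must supply 47.13 m² over 167 m².
α = 47.13/167 = 0.282.

0.28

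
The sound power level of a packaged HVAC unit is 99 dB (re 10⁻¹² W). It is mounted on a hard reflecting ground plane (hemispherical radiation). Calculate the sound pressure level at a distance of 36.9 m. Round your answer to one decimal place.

59.7 dB

Free-field hemispherical radiation: L_p = L_w − 10·log₁₀(2π·r²), r = 36.9 m.
2π·r² = 8555 m², 10·log₁₀ of that is 39.322 dB.
L_p = 99 − 39.322 = 59.68 dB.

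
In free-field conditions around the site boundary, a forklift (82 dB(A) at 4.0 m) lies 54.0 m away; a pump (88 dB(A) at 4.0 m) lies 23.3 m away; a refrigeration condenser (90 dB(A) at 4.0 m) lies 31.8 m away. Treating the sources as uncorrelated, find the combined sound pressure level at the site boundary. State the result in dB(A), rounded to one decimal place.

Propagate each source to the receiver with L = L_ref − 20·log₁₀(r/r_ref), then add intensities.
forklift: 82 − 20·log₁₀(54.0/4.0) = 82 − 22.61 = 59.39 dB(A).
pump: 88 − 20·log₁₀(23.3/4.0) = 88 − 15.31 = 72.69 dB(A).
refrigeration condenser: 90 − 20·log₁₀(31.8/4.0) = 90 − 18.01 = 71.99 dB(A).
Σ 10^(L/10) = 3.529e+07 → L_total = 10·log₁₀(3.529e+07) = 75.48 dB(A).

75.5 dB(A)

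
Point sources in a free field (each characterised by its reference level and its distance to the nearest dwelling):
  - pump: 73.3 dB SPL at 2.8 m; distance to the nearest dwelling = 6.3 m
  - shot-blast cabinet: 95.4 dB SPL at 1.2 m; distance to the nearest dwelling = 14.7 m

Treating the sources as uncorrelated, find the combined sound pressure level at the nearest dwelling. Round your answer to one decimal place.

74.4 dB SPL

Apply inverse-square spreading to bring every level to the receiver, then sum 10^(L/10).
pump: 73.3 − 20·log₁₀(6.3/2.8) = 73.3 − 7.04 = 66.26 dB SPL.
shot-blast cabinet: 95.4 − 20·log₁₀(14.7/1.2) = 95.4 − 21.76 = 73.64 dB SPL.
Σ 10^(L/10) = 2.733e+07 → L_total = 10·log₁₀(2.733e+07) = 74.37 dB SPL.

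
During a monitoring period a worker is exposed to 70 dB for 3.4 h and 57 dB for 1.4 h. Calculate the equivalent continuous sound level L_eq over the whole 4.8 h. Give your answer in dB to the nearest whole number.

Weight each interval's intensity by its duration and average over T = 4.8 h:
Σ tᵢ·10^(Lᵢ/10) = 3.4·10^(70/10) + 1.4·10^(57/10) = 3.470e+07.
L_eq = 10·log₁₀(3.470e+07/4.8) = 68.59 dB.

69 dB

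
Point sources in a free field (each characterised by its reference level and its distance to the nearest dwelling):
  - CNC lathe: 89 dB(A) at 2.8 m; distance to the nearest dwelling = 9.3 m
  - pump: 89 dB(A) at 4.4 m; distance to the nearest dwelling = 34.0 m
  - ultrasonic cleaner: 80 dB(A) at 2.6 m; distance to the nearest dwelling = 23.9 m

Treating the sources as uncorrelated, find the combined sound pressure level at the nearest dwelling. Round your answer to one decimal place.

Apply inverse-square spreading to bring every level to the receiver, then sum 10^(L/10).
CNC lathe: 89 − 20·log₁₀(9.3/2.8) = 89 − 10.43 = 78.57 dB(A).
pump: 89 − 20·log₁₀(34.0/4.4) = 89 − 17.76 = 71.24 dB(A).
ultrasonic cleaner: 80 − 20·log₁₀(23.9/2.6) = 80 − 19.27 = 60.73 dB(A).
Σ 10^(L/10) = 8.649e+07 → L_total = 10·log₁₀(8.649e+07) = 79.37 dB(A).

79.4 dB(A)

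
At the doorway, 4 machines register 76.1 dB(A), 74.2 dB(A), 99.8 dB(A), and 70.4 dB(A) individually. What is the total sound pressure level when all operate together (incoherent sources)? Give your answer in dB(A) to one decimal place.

99.8 dB(A)

Incoherent sources combine by intensity addition: L_total = 10·log₁₀(Σ 10^(L_i/10)).
Σ 10^(L/10) = 10^(76.1/10) + 10^(74.2/10) + 10^(99.8/10) + 10^(70.4/10) = 9.628e+09.
L_total = 10·log₁₀(9.628e+09) = 99.84 dB(A).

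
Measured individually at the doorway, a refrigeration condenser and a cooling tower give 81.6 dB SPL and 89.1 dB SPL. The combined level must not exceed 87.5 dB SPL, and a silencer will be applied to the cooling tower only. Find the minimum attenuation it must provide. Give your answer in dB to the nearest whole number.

3 dB

Fixed contribution from the other source: Σ 10^(L/10) = 10^(81.6/10) = 1.445e+08 (81.60 dB SPL).
The limit corresponds to 10^(87.5/10) = 5.623e+08; subtracting the fixed part leaves 4.178e+08 for the cooling tower, i.e. 86.21 dB SPL.
So the cooling tower must be reduced from 89.1 to 86.21 dB SPL: IL = 2.89 dB.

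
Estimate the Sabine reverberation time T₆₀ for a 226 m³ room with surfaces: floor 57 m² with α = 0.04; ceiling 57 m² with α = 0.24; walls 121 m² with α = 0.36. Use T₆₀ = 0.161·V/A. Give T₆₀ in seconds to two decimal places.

0.61 s

Summing Sᵢαᵢ: 57·0.04 + 57·0.24 + 121·0.36 = 59.52 m².
T₆₀ = 0.161·V/A = 0.161·226/59.52 = 0.611 s.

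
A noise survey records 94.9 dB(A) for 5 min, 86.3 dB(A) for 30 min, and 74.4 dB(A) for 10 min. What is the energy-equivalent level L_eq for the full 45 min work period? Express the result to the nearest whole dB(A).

88 dB(A)

The energy average is taken in the linear domain: L_eq = 10·log₁₀[(Σ tᵢ·10^(Lᵢ/10))/T], T = 45 min.
Σ tᵢ·10^(Lᵢ/10) = 5·10^(94.9/10) + 30·10^(86.3/10) + 10·10^(74.4/10) = 2.852e+10.
L_eq = 10·log₁₀(2.852e+10/45) = 88.02 dB(A).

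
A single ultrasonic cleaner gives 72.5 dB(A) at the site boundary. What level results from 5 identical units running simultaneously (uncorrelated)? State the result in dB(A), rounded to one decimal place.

N identical incoherent sources raise the level by 10·log₁₀ N.
L_total = 72.5 + 10·log₁₀(5) = 72.5 + 6.990 = 79.49 dB(A).

79.5 dB(A)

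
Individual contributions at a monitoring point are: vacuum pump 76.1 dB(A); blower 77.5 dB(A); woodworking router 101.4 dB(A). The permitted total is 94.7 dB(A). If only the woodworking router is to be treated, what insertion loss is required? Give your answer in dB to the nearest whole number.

7 dB

Fixed contribution from the other sources: Σ 10^(L/10) = 10^(76.1/10) + 10^(77.5/10) = 9.697e+07 (79.87 dB(A)).
To meet 94.7 dB(A) overall, the treated woodworking router may contribute at most 10^(94.7/10) − 9.697e+07 = 2.854e+09, i.e. 94.55 dB(A).
Required insertion loss = 101.4 − 94.55 = 6.85 dB.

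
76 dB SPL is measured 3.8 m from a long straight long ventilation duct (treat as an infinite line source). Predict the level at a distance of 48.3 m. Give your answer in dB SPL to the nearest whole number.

Line-source attenuation: ΔL = 10·log₁₀(r₂/r₁) = 10·log₁₀(48.3/3.8) = 11.042 dB.
L₂ = 76 − 10·log₁₀(48.3/3.8) = 76 − 11.042 = 64.96 dB SPL.

65 dB SPL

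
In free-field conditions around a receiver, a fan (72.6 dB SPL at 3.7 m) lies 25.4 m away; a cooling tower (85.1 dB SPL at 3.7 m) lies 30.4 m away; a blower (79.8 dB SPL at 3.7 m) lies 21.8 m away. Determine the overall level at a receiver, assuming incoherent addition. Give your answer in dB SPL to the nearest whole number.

First find each source's level at the receiver (point-source: −20·log₁₀(r/r_ref)), then combine on an intensity basis.
fan: 72.6 − 20·log₁₀(25.4/3.7) = 72.6 − 16.73 = 55.87 dB SPL.
cooling tower: 85.1 − 20·log₁₀(30.4/3.7) = 85.1 − 18.29 = 66.81 dB SPL.
blower: 79.8 − 20·log₁₀(21.8/3.7) = 79.8 − 15.41 = 64.39 dB SPL.
Σ 10^(L/10) = 7.931e+06 → L_total = 10·log₁₀(7.931e+06) = 68.99 dB SPL.

69 dB SPL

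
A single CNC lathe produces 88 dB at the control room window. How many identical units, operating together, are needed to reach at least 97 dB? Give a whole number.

The shortfall is 97 − 88 = 9.0 dB, and N units add 10·log₁₀ N, so need 10·log₁₀ N ≥ 9.0.
N ≥ 10^(9.0/10) = 7.943, so N = 8.

8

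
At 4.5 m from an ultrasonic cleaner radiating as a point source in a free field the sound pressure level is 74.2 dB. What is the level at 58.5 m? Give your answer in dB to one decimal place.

Point-source attenuation: ΔL = 20·log₁₀(r₂/r₁) = 20·log₁₀(58.5/4.5) = 22.279 dB.
L₂ = 74.2 − 20·log₁₀(58.5/4.5) = 74.2 − 22.279 = 51.92 dB.

51.9 dB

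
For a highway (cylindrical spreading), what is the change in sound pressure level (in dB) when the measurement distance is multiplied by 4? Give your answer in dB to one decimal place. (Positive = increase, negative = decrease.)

-6.0 dB

A line source loses 3 dB per doubling of distance; generally ΔL = −10·log₁₀(r₂/r₁).
ΔL = −10·log₁₀(4) = -6.02 dB.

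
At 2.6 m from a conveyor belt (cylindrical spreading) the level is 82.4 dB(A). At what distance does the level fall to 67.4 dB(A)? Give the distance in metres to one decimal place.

The 15.0 dB drop corresponds to a distance ratio of 10^(15.0/10) for a line source.
r₂ = 2.6·10^((82.4−67.4)/10) = 2.6·10^(15.0/10) = 82.22 m.

82.2 m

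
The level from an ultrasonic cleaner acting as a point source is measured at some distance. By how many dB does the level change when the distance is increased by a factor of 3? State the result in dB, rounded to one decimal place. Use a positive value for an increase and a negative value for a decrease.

-9.5 dB

With spherical spreading the level changes by −20·log₁₀(r₂/r₁).
ΔL = −20·log₁₀(3) = -9.54 dB.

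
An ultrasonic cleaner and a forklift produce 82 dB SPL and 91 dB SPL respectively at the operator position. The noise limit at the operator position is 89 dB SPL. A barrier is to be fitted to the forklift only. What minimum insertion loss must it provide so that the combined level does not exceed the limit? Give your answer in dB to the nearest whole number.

Everything except the forklift sums to 10^(82/10) = 1.585e+08 in linear terms, 82.00 dB SPL.
The limit corresponds to 10^(89/10) = 7.943e+08; subtracting the fixed part leaves 6.358e+08 for the forklift, i.e. 88.03 dB SPL.
So the forklift must be reduced from 91 to 88.03 dB SPL: IL = 2.97 dB.

3 dB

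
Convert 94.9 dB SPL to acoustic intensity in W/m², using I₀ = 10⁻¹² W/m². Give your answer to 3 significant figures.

I/I₀ = 10^(94.9/10) = 3.09e+09, so I = 3.09e+09 × 10⁻¹² W/m².

0.00309 W/m²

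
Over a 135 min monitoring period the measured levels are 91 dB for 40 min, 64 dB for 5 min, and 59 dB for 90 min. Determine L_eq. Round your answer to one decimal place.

85.7 dB

L_eq = 10·log₁₀[(1/T)·Σ tᵢ·10^(Lᵢ/10)] with T = 135 min.
Σ tᵢ·10^(Lᵢ/10) = 40·10^(91/10) + 5·10^(64/10) + 90·10^(59/10) = 5.044e+10.
L_eq = 10·log₁₀(5.044e+10/135) = 85.72 dB.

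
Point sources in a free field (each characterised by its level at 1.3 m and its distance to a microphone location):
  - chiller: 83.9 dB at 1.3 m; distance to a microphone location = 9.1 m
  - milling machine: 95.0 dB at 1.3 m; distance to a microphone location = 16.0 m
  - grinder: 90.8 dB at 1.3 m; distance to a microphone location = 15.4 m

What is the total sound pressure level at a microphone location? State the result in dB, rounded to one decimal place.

75.4 dB

Apply inverse-square spreading to bring every level to the receiver, then sum 10^(L/10).
chiller: 83.9 − 20·log₁₀(9.1/1.3) = 83.9 − 16.90 = 67.00 dB.
milling machine: 95.0 − 20·log₁₀(16.0/1.3) = 95.0 − 21.80 = 73.20 dB.
grinder: 90.8 − 20·log₁₀(15.4/1.3) = 90.8 − 21.47 = 69.33 dB.
Σ 10^(L/10) = 3.445e+07 → L_total = 10·log₁₀(3.445e+07) = 75.37 dB.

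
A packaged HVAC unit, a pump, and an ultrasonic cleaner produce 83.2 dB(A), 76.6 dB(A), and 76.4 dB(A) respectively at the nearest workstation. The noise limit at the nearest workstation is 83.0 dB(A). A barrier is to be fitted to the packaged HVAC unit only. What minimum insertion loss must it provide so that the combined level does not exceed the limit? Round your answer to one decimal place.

2.8 dB

Everything except the packaged HVAC unit sums to 10^(76.6/10) + 10^(76.4/10) = 8.936e+07 in linear terms, 79.51 dB(A).
The limit corresponds to 10^(83.0/10) = 1.995e+08; subtracting the fixed part leaves 1.102e+08 for the packaged HVAC unit, i.e. 80.42 dB(A).
So the packaged HVAC unit must be reduced from 83.2 to 80.42 dB(A): IL = 2.78 dB.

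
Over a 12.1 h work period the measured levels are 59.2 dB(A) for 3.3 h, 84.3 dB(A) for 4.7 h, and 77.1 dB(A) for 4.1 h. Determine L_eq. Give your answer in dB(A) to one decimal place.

80.9 dB(A)

The energy average is taken in the linear domain: L_eq = 10·log₁₀[(Σ tᵢ·10^(Lᵢ/10))/T], T = 12.1 h.
Σ tᵢ·10^(Lᵢ/10) = 3.3·10^(59.2/10) + 4.7·10^(84.3/10) + 4.1·10^(77.1/10) = 1.478e+09.
L_eq = 10·log₁₀(1.478e+09/12.1) = 80.87 dB(A).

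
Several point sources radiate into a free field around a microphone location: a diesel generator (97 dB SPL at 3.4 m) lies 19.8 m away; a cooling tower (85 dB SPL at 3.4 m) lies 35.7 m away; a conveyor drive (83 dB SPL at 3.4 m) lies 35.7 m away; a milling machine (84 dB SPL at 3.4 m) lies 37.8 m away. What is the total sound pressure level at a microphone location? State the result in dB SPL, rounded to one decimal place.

Apply inverse-square spreading to bring every level to the receiver, then sum 10^(L/10).
diesel generator: 97 − 20·log₁₀(19.8/3.4) = 97 − 15.30 = 81.70 dB SPL.
cooling tower: 85 − 20·log₁₀(35.7/3.4) = 85 − 20.42 = 64.58 dB SPL.
conveyor drive: 83 − 20·log₁₀(35.7/3.4) = 83 − 20.42 = 62.58 dB SPL.
milling machine: 84 − 20·log₁₀(37.8/3.4) = 84 − 20.92 = 63.08 dB SPL.
Σ 10^(L/10) = 1.545e+08 → L_total = 10·log₁₀(1.545e+08) = 81.89 dB SPL.

81.9 dB SPL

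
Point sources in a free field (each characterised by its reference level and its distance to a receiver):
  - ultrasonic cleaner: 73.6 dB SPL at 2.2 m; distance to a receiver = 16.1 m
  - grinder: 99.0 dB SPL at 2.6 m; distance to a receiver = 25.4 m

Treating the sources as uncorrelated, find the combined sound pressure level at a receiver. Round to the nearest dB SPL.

Propagate each source to the receiver with L = L_ref − 20·log₁₀(r/r_ref), then add intensities.
ultrasonic cleaner: 73.6 − 20·log₁₀(16.1/2.2) = 73.6 − 17.29 = 56.31 dB SPL.
grinder: 99.0 − 20·log₁₀(25.4/2.6) = 99.0 − 19.80 = 79.20 dB SPL.
Σ 10^(L/10) = 8.366e+07 → L_total = 10·log₁₀(8.366e+07) = 79.23 dB SPL.

79 dB SPL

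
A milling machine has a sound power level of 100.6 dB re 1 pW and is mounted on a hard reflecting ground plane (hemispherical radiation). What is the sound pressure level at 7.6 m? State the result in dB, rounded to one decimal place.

75.0 dB

L_p = L_w − 10·log₁₀(2π·r²) with r = 7.6 m.
2π·r² = 362.9 m², 10·log₁₀ of that is 25.598 dB.
L_p = 100.6 − 25.598 = 75.00 dB.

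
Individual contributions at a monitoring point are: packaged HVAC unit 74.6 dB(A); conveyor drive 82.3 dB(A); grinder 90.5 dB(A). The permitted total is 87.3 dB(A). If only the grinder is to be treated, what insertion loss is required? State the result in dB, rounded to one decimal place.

The untreated sources together contribute 10^(74.6/10) + 10^(82.3/10) = 1.987e+08, i.e. 82.98 dB(A).
The limit corresponds to 10^(87.3/10) = 5.370e+08; subtracting the fixed part leaves 3.384e+08 for the grinder, i.e. 85.29 dB(A).
Required insertion loss = 90.5 − 85.29 = 5.21 dB.

5.2 dB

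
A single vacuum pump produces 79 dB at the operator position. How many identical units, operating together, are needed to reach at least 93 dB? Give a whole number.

26

The shortfall is 93 − 79 = 14.0 dB, and N units add 10·log₁₀ N, so need 10·log₁₀ N ≥ 14.0.
N ≥ 10^(14.0/10) = 25.119, so N = 26.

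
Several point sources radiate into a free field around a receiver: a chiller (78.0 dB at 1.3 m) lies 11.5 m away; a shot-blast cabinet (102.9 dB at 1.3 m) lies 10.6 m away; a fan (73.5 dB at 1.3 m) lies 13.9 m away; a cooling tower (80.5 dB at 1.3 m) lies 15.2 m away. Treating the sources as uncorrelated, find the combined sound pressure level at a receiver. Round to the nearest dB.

85 dB

Propagate each source to the receiver with L = L_ref − 20·log₁₀(r/r_ref), then add intensities.
chiller: 78.0 − 20·log₁₀(11.5/1.3) = 78.0 − 18.94 = 59.06 dB.
shot-blast cabinet: 102.9 − 20·log₁₀(10.6/1.3) = 102.9 − 18.23 = 84.67 dB.
fan: 73.5 − 20·log₁₀(13.9/1.3) = 73.5 − 20.58 = 52.92 dB.
cooling tower: 80.5 − 20·log₁₀(15.2/1.3) = 80.5 − 21.36 = 59.14 dB.
Σ 10^(L/10) = 2.951e+08 → L_total = 10·log₁₀(2.951e+08) = 84.70 dB.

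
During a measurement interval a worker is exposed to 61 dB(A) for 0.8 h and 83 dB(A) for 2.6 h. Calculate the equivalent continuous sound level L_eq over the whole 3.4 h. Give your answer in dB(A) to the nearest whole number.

82 dB(A)

Weight each interval's intensity by its duration and average over T = 3.4 h:
Σ tᵢ·10^(Lᵢ/10) = 0.8·10^(61/10) + 2.6·10^(83/10) = 5.198e+08.
L_eq = 10·log₁₀(5.198e+08/3.4) = 81.84 dB(A).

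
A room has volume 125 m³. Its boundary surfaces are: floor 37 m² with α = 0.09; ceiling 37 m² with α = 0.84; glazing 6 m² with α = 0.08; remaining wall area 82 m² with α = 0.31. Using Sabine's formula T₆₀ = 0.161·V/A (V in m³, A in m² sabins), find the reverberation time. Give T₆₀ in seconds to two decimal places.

0.33 s

Summing Sᵢαᵢ: 37·0.09 + 37·0.84 + 6·0.08 + 82·0.31 = 60.31 m².
T₆₀ = 0.161 × 125 / 60.31 = 0.334 s.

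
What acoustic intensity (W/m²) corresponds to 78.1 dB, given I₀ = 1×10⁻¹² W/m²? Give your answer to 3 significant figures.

I = I₀·10^(L/10) = 10⁻¹² × 10^(78.1/10) = 10^(-4.190).

6.46e-05 W/m²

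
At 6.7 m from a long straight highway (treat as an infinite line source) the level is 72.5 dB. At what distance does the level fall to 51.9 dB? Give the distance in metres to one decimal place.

769.3 m

For a line source L₁ − L₂ = 10·log₁₀(r₂/r₁), so r₂ = r₁·10^((L₁−L₂)/10).
r₂ = 6.7·10^((72.5−51.9)/10) = 6.7·10^(20.6/10) = 769.26 m.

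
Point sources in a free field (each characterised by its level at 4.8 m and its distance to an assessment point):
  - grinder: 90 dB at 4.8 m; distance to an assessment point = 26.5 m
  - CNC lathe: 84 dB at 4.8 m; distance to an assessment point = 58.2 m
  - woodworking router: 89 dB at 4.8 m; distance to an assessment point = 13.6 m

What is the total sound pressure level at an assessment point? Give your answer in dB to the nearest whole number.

First find each source's level at the receiver (point-source: −20·log₁₀(r/r_ref)), then combine on an intensity basis.
grinder: 90 − 20·log₁₀(26.5/4.8) = 90 − 14.84 = 75.16 dB.
CNC lathe: 84 − 20·log₁₀(58.2/4.8) = 84 − 21.67 = 62.33 dB.
woodworking router: 89 − 20·log₁₀(13.6/4.8) = 89 − 9.05 = 79.95 dB.
Σ 10^(L/10) = 1.335e+08 → L_total = 10·log₁₀(1.335e+08) = 81.25 dB.

81 dB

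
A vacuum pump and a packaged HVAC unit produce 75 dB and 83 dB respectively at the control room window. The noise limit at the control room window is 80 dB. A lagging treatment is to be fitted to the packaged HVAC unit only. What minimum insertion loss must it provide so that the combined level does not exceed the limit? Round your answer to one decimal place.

The untreated sources together contribute 10^(75/10) = 3.162e+07, i.e. 75.00 dB.
To meet 80 dB overall, the treated packaged HVAC unit may contribute at most 10^(80/10) − 3.162e+07 = 6.838e+07, i.e. 78.35 dB.
Required insertion loss = 83 − 78.35 = 4.65 dB.

4.7 dB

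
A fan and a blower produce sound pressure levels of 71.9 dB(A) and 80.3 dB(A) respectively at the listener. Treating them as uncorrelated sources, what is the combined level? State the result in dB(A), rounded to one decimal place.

80.9 dB(A)

For uncorrelated sources the intensities add, so convert each level to linear form, sum, and take 10·log₁₀ of the total.
Σ 10^(L/10) = 10^(71.9/10) + 10^(80.3/10) = 1.226e+08.
L_total = 10·log₁₀(1.226e+08) = 80.89 dB(A).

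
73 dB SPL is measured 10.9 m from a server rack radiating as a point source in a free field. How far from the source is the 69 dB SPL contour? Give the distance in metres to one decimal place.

The 4.0 dB drop corresponds to a distance ratio of 10^(4.0/20) for a point source.
r₂ = 10.9·10^((73−69)/20) = 10.9·10^(4.0/20) = 17.28 m.

17.3 m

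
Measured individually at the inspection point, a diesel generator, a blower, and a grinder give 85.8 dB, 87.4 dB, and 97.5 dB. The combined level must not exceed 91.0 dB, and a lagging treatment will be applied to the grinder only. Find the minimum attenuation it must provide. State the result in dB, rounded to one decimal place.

12.3 dB

Everything except the grinder sums to 10^(85.8/10) + 10^(87.4/10) = 9.297e+08 in linear terms, 89.68 dB.
The limit corresponds to 10^(91.0/10) = 1.259e+09; subtracting the fixed part leaves 3.292e+08 for the grinder, i.e. 85.17 dB.
So the grinder must be reduced from 97.5 to 85.17 dB: IL = 12.33 dB.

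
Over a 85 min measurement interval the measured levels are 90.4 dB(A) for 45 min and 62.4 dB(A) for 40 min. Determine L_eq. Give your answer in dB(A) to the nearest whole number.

The energy average is taken in the linear domain: L_eq = 10·log₁₀[(Σ tᵢ·10^(Lᵢ/10))/T], T = 85 min.
Σ tᵢ·10^(Lᵢ/10) = 45·10^(90.4/10) + 40·10^(62.4/10) = 4.941e+10.
L_eq = 10·log₁₀(4.941e+10/85) = 87.64 dB(A).

88 dB(A)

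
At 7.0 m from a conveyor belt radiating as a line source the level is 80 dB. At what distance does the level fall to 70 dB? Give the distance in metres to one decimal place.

70.0 m

The 10.0 dB drop corresponds to a distance ratio of 10^(10.0/10) for a line source.
r₂ = 7.0·10^((80−70)/10) = 7.0·10^(10.0/10) = 70.00 m.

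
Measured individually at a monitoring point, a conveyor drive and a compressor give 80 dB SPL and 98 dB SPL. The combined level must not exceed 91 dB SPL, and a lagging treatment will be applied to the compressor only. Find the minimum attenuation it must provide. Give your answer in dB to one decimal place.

Fixed contribution from the other source: Σ 10^(L/10) = 10^(80/10) = 1.000e+08 (80.00 dB SPL).
To meet 91 dB SPL overall, the treated compressor may contribute at most 10^(91/10) − 1.000e+08 = 1.159e+09, i.e. 90.64 dB SPL.
Required insertion loss = 98 − 90.64 = 7.36 dB.

7.4 dB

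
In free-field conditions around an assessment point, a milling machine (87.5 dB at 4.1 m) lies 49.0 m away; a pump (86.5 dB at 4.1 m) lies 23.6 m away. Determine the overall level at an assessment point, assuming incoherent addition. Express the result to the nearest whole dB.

Propagate each source to the receiver with L = L_ref − 20·log₁₀(r/r_ref), then add intensities.
milling machine: 87.5 − 20·log₁₀(49.0/4.1) = 87.5 − 21.55 = 65.95 dB.
pump: 86.5 − 20·log₁₀(23.6/4.1) = 86.5 − 15.20 = 71.30 dB.
Σ 10^(L/10) = 1.742e+07 → L_total = 10·log₁₀(1.742e+07) = 72.41 dB.

72 dB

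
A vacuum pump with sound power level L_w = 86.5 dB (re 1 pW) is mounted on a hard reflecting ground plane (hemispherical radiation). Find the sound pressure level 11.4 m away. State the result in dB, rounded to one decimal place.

57.4 dB

The power spreads over a hemisphere of area 2π·r², so L_p = L_w − 10·log₁₀(2π·r²).
2π·r² = 816.6 m², 10·log₁₀ of that is 29.120 dB.
L_p = 86.5 − 29.120 = 57.38 dB.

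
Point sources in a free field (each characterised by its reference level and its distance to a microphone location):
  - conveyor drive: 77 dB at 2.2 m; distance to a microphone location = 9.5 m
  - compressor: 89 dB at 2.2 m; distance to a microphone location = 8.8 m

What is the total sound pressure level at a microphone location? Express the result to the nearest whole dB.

77 dB

Apply inverse-square spreading to bring every level to the receiver, then sum 10^(L/10).
conveyor drive: 77 − 20·log₁₀(9.5/2.2) = 77 − 12.71 = 64.29 dB.
compressor: 89 − 20·log₁₀(8.8/2.2) = 89 − 12.04 = 76.96 dB.
Σ 10^(L/10) = 5.233e+07 → L_total = 10·log₁₀(5.233e+07) = 77.19 dB.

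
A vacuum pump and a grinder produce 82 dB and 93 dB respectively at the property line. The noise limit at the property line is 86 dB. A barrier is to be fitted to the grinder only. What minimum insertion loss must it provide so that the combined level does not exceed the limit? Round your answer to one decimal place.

9.2 dB

Fixed contribution from the other source: Σ 10^(L/10) = 10^(82/10) = 1.585e+08 (82.00 dB).
To meet 86 dB overall, the treated grinder may contribute at most 10^(86/10) − 1.585e+08 = 2.396e+08, i.e. 83.80 dB.
Required insertion loss = 93 − 83.80 = 9.20 dB.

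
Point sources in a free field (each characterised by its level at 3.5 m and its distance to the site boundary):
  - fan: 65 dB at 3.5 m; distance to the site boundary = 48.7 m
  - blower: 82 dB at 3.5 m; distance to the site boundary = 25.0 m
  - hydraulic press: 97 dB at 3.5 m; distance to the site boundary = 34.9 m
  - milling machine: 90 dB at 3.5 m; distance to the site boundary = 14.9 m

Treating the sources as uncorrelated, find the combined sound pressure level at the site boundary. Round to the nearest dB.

Apply inverse-square spreading to bring every level to the receiver, then sum 10^(L/10).
fan: 65 − 20·log₁₀(48.7/3.5) = 65 − 22.87 = 42.13 dB.
blower: 82 − 20·log₁₀(25.0/3.5) = 82 − 17.08 = 64.92 dB.
hydraulic press: 97 − 20·log₁₀(34.9/3.5) = 97 − 19.98 = 77.02 dB.
milling machine: 90 − 20·log₁₀(14.9/3.5) = 90 − 12.58 = 77.42 dB.
Σ 10^(L/10) = 1.087e+08 → L_total = 10·log₁₀(1.087e+08) = 80.36 dB.

80 dB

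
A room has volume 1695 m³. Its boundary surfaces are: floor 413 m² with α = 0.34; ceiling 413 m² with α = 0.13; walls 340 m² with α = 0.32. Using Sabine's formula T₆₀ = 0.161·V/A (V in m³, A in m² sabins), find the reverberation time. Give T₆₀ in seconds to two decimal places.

0.90 s

Summing Sᵢαᵢ: 413·0.34 + 413·0.13 + 340·0.32 = 302.91 m².
T₆₀ = 0.161·V/A = 0.161·1695/302.91 = 0.901 s.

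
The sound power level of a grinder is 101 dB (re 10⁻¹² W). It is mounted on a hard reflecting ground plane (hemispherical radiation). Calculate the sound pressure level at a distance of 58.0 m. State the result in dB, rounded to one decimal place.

L_p = L_w − 10·log₁₀(2π·r²) with r = 58.0 m.
2π·r² = 2.114e+04 m², 10·log₁₀ of that is 43.250 dB.
L_p = 101 − 43.250 = 57.75 dB.

57.7 dB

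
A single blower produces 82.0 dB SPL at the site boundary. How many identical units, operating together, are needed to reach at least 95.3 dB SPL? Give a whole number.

22

The shortfall is 95.3 − 82.0 = 13.3 dB, and N units add 10·log₁₀ N, so need 10·log₁₀ N ≥ 13.3.
N ≥ 10^(13.3/10) = 21.380, so N = 22.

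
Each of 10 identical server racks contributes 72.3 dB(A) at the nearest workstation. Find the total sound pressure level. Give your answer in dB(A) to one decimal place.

82.3 dB(A)

With 10 equal, uncorrelated contributions the intensity is 10× that of one unit, giving a rise of 10·log₁₀ 10.
L_total = 72.3 + 10·log₁₀(10) = 72.3 + 10.000 = 82.30 dB(A).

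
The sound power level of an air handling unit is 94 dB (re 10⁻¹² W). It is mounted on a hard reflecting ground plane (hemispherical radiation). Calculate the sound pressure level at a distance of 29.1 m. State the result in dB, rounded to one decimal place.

56.7 dB

L_p = L_w − 10·log₁₀(2π·r²) with r = 29.1 m.
2π·r² = 5321 m², 10·log₁₀ of that is 37.260 dB.
L_p = 94 − 37.260 = 56.74 dB.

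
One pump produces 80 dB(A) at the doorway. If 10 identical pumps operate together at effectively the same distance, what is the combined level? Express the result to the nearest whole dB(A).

L_total = L₁ + 10·log₁₀ N for N identical incoherent sources.
L_total = 80 + 10·log₁₀(10) = 80 + 10.000 = 90.00 dB(A).

90 dB(A)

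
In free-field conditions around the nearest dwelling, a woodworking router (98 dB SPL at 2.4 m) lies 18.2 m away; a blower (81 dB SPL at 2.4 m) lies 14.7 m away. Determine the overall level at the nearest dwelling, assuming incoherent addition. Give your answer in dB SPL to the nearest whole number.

81 dB SPL

First find each source's level at the receiver (point-source: −20·log₁₀(r/r_ref)), then combine on an intensity basis.
woodworking router: 98 − 20·log₁₀(18.2/2.4) = 98 − 17.60 = 80.40 dB SPL.
blower: 81 − 20·log₁₀(14.7/2.4) = 81 − 15.74 = 65.26 dB SPL.
Σ 10^(L/10) = 1.131e+08 → L_total = 10·log₁₀(1.131e+08) = 80.53 dB SPL.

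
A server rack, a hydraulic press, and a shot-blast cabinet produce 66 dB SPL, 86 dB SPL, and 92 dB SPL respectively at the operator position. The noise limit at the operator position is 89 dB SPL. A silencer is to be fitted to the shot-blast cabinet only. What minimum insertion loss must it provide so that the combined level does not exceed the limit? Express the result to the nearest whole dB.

Everything except the shot-blast cabinet sums to 10^(66/10) + 10^(86/10) = 4.021e+08 in linear terms, 86.04 dB SPL.
To meet 89 dB SPL overall, the treated shot-blast cabinet may contribute at most 10^(89/10) − 4.021e+08 = 3.922e+08, i.e. 85.94 dB SPL.
So the shot-blast cabinet must be reduced from 92 to 85.94 dB SPL: IL = 6.06 dB.

6 dB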